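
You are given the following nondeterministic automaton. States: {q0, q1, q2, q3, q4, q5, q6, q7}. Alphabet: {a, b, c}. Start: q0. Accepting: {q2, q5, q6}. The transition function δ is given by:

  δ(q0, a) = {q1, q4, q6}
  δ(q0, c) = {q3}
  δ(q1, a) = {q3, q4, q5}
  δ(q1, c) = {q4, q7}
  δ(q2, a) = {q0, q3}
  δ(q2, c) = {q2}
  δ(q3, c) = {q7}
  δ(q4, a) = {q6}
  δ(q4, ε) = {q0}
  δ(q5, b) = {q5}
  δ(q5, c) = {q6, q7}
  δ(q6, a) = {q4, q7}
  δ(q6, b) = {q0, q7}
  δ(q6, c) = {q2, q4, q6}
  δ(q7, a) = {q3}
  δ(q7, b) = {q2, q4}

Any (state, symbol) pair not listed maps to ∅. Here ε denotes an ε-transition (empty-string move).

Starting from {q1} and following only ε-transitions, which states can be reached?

Begin with {q1}.
No ε-moves leave this set, so the closure equals the set itself.

{q1}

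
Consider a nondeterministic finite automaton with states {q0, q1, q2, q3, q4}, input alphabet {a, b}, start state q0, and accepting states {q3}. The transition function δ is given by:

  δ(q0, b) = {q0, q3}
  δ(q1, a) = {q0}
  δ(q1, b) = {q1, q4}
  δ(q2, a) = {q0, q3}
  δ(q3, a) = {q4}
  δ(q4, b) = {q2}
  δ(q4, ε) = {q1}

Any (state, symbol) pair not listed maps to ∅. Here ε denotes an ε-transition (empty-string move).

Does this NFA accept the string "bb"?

Yes

Start in {q0}.
Read 'b': q0→{q0, q3}; now {q0, q3}.
Read 'b': q0→{q0, q3}, q3→∅; now {q0, q3}.
The final set {q0, q3} contains the accepting state q3.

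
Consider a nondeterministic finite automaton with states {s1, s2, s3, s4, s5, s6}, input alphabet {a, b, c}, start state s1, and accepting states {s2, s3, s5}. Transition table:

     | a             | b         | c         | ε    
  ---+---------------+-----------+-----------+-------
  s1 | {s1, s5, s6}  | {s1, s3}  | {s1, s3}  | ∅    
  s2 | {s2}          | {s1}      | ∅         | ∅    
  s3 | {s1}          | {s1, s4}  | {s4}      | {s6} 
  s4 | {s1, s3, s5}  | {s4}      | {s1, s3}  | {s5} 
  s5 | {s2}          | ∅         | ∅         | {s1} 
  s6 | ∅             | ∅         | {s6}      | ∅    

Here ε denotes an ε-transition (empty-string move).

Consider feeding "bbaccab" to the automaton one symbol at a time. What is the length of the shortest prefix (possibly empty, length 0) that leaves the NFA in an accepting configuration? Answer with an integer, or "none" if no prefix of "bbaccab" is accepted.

1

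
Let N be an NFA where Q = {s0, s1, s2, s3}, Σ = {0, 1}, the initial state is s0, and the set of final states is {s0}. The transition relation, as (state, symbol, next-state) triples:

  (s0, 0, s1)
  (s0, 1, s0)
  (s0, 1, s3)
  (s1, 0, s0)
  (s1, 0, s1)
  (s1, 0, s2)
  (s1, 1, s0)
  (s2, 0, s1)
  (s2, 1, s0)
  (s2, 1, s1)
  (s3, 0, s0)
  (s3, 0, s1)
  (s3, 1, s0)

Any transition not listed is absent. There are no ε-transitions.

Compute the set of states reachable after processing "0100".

{s0, s1, s2}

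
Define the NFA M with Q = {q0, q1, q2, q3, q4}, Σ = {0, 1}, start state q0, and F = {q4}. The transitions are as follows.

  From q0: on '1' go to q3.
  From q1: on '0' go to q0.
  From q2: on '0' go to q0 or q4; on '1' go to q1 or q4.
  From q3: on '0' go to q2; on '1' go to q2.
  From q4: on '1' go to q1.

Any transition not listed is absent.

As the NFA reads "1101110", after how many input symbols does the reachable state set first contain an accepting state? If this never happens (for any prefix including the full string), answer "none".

Start in {q0}.
Read '1': q0→{q3}; now {q3}.
Read '1': q3→{q2}; now {q2}.
Read '0': q2→{q0, q4}; now {q0, q4}.
None of the earlier sets intersect F, but {q0, q4} does.

3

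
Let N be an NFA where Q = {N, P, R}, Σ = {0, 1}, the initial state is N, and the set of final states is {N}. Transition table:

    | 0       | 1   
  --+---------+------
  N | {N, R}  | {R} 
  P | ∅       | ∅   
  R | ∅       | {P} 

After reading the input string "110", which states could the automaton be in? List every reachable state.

Start in {N}.
Read '1': N→{R}; now {R}.
Read '1': R→{P}; now {P}.
Read '0': P→∅; now ∅.

∅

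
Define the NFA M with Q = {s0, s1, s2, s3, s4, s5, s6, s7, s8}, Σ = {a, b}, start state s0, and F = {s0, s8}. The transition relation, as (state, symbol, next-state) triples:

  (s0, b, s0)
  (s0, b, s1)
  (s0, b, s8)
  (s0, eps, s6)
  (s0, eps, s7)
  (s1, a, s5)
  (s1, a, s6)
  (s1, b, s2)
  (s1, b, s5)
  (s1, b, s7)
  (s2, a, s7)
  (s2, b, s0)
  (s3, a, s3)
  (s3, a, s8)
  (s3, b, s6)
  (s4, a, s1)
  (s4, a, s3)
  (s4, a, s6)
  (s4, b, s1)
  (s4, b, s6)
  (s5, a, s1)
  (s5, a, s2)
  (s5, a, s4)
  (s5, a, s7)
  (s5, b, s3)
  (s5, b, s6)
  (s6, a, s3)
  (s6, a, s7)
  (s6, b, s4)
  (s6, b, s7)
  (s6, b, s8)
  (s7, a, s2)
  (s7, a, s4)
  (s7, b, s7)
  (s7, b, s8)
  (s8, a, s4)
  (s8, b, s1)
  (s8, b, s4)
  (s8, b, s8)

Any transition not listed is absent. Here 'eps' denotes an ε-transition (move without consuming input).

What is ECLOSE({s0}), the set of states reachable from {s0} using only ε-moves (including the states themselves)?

{s0, s6, s7}

Begin with {s0}.
ε-move s0 → s6; add s6.
ε-move s0 → s7; add s7.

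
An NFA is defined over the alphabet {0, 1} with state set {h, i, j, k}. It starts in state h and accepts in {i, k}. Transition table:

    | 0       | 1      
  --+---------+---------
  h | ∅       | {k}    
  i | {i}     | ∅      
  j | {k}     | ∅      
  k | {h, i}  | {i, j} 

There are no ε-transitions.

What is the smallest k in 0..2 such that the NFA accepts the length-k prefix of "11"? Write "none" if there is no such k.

1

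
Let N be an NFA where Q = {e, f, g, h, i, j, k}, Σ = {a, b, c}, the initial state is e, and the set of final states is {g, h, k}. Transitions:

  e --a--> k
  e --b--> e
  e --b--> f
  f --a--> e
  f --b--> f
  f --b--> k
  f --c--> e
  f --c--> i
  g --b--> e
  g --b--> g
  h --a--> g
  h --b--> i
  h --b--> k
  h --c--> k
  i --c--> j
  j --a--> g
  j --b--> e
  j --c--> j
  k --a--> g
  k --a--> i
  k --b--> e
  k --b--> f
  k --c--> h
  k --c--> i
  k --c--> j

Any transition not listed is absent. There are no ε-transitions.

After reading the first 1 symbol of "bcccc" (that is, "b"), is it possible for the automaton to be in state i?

Start in {e}.
Read 'b': e→{e, f}; now {e, f}.
State i is not in {e, f}.

No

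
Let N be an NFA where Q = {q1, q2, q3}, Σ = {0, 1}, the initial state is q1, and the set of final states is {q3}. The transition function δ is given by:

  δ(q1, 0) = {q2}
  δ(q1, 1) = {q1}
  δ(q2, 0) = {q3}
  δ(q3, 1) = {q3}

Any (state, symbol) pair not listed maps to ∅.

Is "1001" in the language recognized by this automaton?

Start in {q1}.
Read '1': {q1} → {q1}.
Read '0': {q1} → {q2}.
Read '0': {q2} → {q3}.
Read '1': {q3} → {q3}.
The final set {q3} contains the accepting state q3.

Yes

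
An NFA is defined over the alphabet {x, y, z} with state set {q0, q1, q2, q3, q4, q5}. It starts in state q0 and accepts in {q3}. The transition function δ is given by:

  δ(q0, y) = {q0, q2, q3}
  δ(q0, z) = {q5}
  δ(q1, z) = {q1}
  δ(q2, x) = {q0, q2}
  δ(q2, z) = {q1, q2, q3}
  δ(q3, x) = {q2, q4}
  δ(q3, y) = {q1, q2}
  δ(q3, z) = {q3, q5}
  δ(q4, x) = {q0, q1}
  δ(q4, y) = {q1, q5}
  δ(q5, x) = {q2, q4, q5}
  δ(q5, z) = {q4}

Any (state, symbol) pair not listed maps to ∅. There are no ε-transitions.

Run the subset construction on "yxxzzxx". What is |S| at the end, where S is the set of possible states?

Start in {q0}.
Read 'y': q0→{q0, q2, q3}; now {q0, q2, q3}.
Read 'x': q0→∅, q2→{q0, q2}, q3→{q2, q4}; now {q0, q2, q4}.
Read 'x': q0→∅, q2→{q0, q2}, q4→{q0, q1}; now {q0, q1, q2}.
Read 'z': q0→{q5}, q1→{q1}, q2→{q1, q2, q3}; now {q1, q2, q3, q5}.
Read 'z': q1→{q1}, q2→{q1, q2, q3}, q3→{q3, q5}, q5→{q4}; now {q1, q2, q3, q4, q5}.
Read 'x': q1→∅, q2→{q0, q2}, q3→{q2, q4}, q4→{q0, q1}, q5→{q2, q4, q5}; now {q0, q1, q2, q4, q5}.
Read 'x': q0→∅, q1→∅, q2→{q0, q2}, q4→{q0, q1}, q5→{q2, q4, q5}; now {q0, q1, q2, q4, q5}.
That set has 5 states.

5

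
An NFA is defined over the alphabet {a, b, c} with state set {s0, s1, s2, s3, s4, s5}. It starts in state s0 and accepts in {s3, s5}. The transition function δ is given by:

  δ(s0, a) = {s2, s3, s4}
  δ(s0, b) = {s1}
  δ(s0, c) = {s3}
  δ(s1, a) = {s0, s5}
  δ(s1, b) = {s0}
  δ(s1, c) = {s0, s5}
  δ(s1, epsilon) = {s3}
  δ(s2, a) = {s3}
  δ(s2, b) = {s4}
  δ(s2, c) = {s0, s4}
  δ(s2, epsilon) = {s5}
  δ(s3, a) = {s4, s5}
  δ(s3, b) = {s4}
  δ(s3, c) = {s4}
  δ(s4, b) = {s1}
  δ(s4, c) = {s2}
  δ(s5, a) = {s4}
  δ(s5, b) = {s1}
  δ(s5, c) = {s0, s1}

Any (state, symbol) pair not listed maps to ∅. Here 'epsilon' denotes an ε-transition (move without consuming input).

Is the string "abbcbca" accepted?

Yes

Start in {s0}.
Read 'a': {s0} → {s2, s3, s4, s5}.
Read 'b': {s2, s3, s4, s5} → {s1, s3, s4}.
Read 'b': {s1, s3, s4} → {s0, s1, s3, s4}.
Read 'c': {s0, s1, s3, s4} → {s0, s2, s3, s4, s5}.
Read 'b': {s0, s2, s3, s4, s5} → {s1, s3, s4}.
Read 'c': {s1, s3, s4} → {s0, s2, s4, s5}.
Read 'a': {s0, s2, s4, s5} → {s2, s3, s4, s5}.
The final set {s2, s3, s4, s5} contains the accepting states s3, s5.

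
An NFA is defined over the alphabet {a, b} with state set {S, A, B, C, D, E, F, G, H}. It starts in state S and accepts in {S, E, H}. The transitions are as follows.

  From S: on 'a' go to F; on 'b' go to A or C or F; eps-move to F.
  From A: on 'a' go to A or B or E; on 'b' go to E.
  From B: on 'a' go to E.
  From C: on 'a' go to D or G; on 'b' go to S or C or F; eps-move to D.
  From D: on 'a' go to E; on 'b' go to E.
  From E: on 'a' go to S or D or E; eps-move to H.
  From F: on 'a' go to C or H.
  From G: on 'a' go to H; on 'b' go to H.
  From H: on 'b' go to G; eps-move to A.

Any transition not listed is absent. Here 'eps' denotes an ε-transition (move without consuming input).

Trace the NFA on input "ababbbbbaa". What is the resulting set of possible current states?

Start: ε-closure({S}) = {S, F}.
Read 'a': S→{F}, F→{C, H}; union {C, F, H}; ε-closure = {A, C, D, F, H}.
Read 'b': A→{E}, C→{S, C, F}, D→{E}, F→∅, H→{G}; union {S, C, E, F, G}; ε-closure = {S, A, C, D, E, F, G, H}.
Read 'a': S→{F}, A→{A, B, E}, C→{D, G}, D→{E}, E→{S, D, E}, F→{C, H}, G→{H}, H→∅; now {S, A, B, C, D, E, F, G, H}.
Read 'b': S→{A, C, F}, A→{E}, B→∅, C→{S, C, F}, D→{E}, E→∅, F→∅, G→{H}, H→{G}; union {S, A, C, E, F, G, H}; ε-closure = {S, A, C, D, E, F, G, H}.
Read 'b': S→{A, C, F}, A→{E}, C→{S, C, F}, D→{E}, E→∅, F→∅, G→{H}, H→{G}; union {S, A, C, E, F, G, H}; ε-closure = {S, A, C, D, E, F, G, H}.
Read 'b': S→{A, C, F}, A→{E}, C→{S, C, F}, D→{E}, E→∅, F→∅, G→{H}, H→{G}; union {S, A, C, E, F, G, H}; ε-closure = {S, A, C, D, E, F, G, H}.
Read 'b': S→{A, C, F}, A→{E}, C→{S, C, F}, D→{E}, E→∅, F→∅, G→{H}, H→{G}; union {S, A, C, E, F, G, H}; ε-closure = {S, A, C, D, E, F, G, H}.
Read 'b': S→{A, C, F}, A→{E}, C→{S, C, F}, D→{E}, E→∅, F→∅, G→{H}, H→{G}; union {S, A, C, E, F, G, H}; ε-closure = {S, A, C, D, E, F, G, H}.
Read 'a': S→{F}, A→{A, B, E}, C→{D, G}, D→{E}, E→{S, D, E}, F→{C, H}, G→{H}, H→∅; now {S, A, B, C, D, E, F, G, H}.
Read 'a': S→{F}, A→{A, B, E}, B→{E}, C→{D, G}, D→{E}, E→{S, D, E}, F→{C, H}, G→{H}, H→∅; now {S, A, B, C, D, E, F, G, H}.

{S, A, B, C, D, E, F, G, H}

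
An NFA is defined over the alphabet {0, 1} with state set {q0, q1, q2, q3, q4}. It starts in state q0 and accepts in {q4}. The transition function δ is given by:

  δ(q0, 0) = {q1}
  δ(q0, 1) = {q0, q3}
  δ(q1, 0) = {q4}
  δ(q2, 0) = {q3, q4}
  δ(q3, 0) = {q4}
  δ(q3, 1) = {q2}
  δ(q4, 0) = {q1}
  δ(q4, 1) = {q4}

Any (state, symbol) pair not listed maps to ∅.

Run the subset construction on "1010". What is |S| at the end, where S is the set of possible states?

Start in {q0}.
Read '1': {q0} → {q0, q3}.
Read '0': {q0, q3} → {q1, q4}.
Read '1': {q1, q4} → {q4}.
Read '0': {q4} → {q1}.
That set has 1 state.

1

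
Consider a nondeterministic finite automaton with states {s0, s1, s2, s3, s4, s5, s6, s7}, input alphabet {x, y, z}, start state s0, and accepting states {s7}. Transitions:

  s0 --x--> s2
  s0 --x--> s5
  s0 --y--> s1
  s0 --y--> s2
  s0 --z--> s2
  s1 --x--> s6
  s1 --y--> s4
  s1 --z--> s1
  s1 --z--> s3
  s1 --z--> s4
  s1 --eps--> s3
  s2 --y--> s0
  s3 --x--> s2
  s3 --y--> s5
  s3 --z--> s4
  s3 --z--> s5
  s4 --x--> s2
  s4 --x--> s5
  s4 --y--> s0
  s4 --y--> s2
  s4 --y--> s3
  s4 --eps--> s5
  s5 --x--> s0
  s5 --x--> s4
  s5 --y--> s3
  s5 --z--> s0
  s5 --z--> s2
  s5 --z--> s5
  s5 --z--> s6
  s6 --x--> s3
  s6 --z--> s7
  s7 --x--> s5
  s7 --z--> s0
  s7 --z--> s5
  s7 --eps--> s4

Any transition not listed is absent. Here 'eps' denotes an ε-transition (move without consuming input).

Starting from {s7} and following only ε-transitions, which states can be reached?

{s4, s5, s7}

Begin with {s7}.
ε-move s7 → s4; add s4.
ε-move s4 → s5; add s5.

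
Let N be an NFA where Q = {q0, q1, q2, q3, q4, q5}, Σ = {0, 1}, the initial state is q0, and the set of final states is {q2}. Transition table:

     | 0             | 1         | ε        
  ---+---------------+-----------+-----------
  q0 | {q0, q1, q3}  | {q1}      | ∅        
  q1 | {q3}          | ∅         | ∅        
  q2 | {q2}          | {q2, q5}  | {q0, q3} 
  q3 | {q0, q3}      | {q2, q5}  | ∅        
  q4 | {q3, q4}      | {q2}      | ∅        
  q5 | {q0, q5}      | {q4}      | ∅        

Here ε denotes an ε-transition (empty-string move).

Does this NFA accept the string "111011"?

Start in {q0}.
Read '1': q0→{q1}; now {q1}.
Read '1': q1→∅; now ∅.
The set is empty and remains empty for the remaining 4 symbols.
The final set ∅ contains no accepting state.

No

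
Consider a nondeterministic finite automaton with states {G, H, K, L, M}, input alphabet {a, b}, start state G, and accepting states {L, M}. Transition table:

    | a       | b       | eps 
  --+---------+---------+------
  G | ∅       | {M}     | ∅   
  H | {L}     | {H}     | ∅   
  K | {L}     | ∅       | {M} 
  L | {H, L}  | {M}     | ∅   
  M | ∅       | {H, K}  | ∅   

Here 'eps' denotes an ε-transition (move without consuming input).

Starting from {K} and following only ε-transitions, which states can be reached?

Begin with {K}.
ε-move K → M; add M.

{K, M}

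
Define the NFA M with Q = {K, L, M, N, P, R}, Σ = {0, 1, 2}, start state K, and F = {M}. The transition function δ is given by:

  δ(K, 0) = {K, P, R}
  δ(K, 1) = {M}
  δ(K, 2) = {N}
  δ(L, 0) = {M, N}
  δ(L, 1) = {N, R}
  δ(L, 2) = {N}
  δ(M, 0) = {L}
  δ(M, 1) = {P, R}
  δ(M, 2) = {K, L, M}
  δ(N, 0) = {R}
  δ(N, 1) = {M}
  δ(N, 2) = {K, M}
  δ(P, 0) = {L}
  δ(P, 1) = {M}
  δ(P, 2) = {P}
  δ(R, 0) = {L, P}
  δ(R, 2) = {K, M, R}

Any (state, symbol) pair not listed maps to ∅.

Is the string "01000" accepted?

Start in {K}.
Read '0': K→{K, P, R}; now {K, P, R}.
Read '1': K→{M}, P→{M}, R→∅; now {M}.
Read '0': M→{L}; now {L}.
Read '0': L→{M, N}; now {M, N}.
Read '0': M→{L}, N→{R}; now {L, R}.
The final set {L, R} contains no accepting state.

No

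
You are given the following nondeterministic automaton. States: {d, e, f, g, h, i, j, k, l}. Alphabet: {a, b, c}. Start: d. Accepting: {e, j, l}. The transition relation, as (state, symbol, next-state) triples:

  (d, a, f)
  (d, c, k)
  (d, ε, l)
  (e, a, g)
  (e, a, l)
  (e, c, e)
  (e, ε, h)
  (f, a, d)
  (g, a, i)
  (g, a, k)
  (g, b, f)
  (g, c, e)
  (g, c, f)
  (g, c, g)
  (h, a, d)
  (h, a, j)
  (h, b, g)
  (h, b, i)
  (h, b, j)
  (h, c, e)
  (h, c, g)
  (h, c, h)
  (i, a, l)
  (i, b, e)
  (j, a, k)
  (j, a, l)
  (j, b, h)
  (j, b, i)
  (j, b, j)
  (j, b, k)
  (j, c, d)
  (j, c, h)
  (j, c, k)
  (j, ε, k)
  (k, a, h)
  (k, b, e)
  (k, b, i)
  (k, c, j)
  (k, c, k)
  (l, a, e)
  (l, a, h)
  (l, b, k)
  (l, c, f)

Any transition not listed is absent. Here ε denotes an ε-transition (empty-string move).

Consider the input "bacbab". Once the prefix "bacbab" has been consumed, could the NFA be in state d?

Start: ε-closure({d}) = {d, l}.
Read 'b': {d, l} → {k}.
Read 'a': {k} → {h}.
Read 'c': {h} → {e, g, h}.
Read 'b': {e, g, h} → {f, g, i, j, k}.
Read 'a': {f, g, i, j, k} → {d, h, i, k, l}.
Read 'b': {d, h, i, k, l} → {e, g, h, i, j, k}.
State d is not in {e, g, h, i, j, k}.

No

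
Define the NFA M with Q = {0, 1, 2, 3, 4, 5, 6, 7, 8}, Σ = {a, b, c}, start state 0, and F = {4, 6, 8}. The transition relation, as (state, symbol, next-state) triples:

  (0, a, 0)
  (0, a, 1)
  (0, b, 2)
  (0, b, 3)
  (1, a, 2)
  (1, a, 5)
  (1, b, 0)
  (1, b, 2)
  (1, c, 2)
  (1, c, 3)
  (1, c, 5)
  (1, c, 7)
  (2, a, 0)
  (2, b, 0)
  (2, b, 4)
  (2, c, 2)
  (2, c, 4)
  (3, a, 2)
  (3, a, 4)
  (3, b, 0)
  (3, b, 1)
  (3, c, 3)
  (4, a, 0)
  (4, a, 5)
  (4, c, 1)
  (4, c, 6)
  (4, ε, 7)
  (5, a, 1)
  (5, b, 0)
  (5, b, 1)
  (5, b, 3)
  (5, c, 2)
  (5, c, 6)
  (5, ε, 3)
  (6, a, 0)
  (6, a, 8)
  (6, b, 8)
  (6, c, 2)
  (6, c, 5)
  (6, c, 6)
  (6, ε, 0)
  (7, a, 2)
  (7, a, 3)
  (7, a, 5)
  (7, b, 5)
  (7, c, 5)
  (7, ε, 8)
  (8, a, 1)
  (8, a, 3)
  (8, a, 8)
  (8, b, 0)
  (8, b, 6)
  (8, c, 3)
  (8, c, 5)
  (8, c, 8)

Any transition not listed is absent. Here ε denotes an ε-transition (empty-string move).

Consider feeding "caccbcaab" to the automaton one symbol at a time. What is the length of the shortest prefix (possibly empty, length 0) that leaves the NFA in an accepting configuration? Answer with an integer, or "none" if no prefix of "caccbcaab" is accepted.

Start in {0}.
Read 'c': 0→∅; now ∅.
The set is empty and remains empty for the remaining 8 symbols.
No reachable set along the way intersects F.

none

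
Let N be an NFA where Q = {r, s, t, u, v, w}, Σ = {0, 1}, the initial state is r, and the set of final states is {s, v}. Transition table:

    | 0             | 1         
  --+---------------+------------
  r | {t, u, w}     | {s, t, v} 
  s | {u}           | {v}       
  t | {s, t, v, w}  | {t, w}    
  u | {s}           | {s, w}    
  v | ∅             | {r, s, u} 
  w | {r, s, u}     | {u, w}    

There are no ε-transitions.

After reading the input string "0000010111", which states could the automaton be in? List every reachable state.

{r, s, t, u, v, w}

Start in {r}.
Read '0': {r} → {t, u, w}.
Read '0': {t, u, w} → {r, s, t, u, v, w}.
Read '0': {r, s, t, u, v, w} → {r, s, t, u, v, w}.
Read '0': {r, s, t, u, v, w} → {r, s, t, u, v, w}.
Read '0': {r, s, t, u, v, w} → {r, s, t, u, v, w}.
Read '1': {r, s, t, u, v, w} → {r, s, t, u, v, w}.
Read '0': {r, s, t, u, v, w} → {r, s, t, u, v, w}.
Read '1': {r, s, t, u, v, w} → {r, s, t, u, v, w}.
Read '1': {r, s, t, u, v, w} → {r, s, t, u, v, w}.
Read '1': {r, s, t, u, v, w} → {r, s, t, u, v, w}.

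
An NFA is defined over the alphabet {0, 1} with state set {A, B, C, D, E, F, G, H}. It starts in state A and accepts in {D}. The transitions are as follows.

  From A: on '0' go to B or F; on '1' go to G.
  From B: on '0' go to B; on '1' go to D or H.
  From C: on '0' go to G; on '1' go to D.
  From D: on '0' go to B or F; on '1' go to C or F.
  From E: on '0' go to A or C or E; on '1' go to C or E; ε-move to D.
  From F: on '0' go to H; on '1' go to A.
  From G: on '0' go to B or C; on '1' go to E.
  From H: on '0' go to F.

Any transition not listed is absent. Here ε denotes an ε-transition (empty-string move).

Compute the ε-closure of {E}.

{D, E}

Begin with {E}.
ε-move E → D; add D.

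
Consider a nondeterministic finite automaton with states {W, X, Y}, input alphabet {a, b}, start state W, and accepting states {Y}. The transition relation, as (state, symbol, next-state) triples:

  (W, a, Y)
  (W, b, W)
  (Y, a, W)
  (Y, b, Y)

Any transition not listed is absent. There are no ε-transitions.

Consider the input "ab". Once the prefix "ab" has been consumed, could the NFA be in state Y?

Yes

Start in {W}.
Read 'a': W→{Y}; now {Y}.
Read 'b': Y→{Y}; now {Y}.
State Y is in {Y}.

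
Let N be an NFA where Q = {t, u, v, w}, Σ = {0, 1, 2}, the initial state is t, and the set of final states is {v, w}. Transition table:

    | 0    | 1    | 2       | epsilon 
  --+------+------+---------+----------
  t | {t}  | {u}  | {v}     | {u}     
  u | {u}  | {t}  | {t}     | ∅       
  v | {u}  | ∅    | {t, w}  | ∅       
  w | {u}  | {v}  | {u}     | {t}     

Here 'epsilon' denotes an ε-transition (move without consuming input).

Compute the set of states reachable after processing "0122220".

Start: ε-closure({t}) = {t, u}.
Read '0': {t, u} → {t, u}.
Read '1': {t, u} → {t, u}.
Read '2': {t, u} → {t, u, v}.
Read '2': {t, u, v} → {t, u, v, w}.
Read '2': {t, u, v, w} → {t, u, v, w}.
Read '2': {t, u, v, w} → {t, u, v, w}.
Read '0': {t, u, v, w} → {t, u}.

{t, u}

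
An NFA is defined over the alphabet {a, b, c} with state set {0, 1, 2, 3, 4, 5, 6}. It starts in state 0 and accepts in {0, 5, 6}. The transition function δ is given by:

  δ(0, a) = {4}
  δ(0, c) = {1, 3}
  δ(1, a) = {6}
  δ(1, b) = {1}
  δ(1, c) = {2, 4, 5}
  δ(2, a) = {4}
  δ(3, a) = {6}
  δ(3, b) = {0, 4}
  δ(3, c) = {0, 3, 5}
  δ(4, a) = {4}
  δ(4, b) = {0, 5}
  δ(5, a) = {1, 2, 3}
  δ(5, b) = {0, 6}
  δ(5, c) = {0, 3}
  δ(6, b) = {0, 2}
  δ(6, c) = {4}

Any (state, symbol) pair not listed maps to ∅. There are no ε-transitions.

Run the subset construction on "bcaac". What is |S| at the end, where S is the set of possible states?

Start in {0}.
Read 'b': {0} → ∅.
The set is empty and remains empty for the remaining 4 symbols.
That set has 0 states.

0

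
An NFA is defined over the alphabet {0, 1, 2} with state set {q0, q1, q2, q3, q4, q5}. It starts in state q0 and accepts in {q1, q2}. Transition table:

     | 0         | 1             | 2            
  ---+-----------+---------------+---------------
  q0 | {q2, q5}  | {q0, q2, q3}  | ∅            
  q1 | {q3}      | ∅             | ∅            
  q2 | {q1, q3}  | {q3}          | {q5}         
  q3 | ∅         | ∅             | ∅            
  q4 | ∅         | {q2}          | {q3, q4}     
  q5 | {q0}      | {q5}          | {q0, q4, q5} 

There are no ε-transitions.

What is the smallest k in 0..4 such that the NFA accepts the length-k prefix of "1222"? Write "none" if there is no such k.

1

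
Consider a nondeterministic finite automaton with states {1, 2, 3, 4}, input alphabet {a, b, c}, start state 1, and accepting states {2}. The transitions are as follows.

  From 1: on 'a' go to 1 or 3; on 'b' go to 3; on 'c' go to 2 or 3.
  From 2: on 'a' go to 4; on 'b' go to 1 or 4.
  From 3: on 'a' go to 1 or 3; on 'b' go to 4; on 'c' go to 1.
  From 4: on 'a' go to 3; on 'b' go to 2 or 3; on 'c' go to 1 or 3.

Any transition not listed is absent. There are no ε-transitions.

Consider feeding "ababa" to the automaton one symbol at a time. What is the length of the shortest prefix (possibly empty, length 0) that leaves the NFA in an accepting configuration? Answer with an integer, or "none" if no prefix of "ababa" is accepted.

none

Start in {1}.
Read 'a': 1→{1, 3}; now {1, 3}.
Read 'b': 1→{3}, 3→{4}; now {3, 4}.
Read 'a': 3→{1, 3}, 4→{3}; now {1, 3}.
Read 'b': 1→{3}, 3→{4}; now {3, 4}.
Read 'a': 3→{1, 3}, 4→{3}; now {1, 3}.
No reachable set along the way intersects F.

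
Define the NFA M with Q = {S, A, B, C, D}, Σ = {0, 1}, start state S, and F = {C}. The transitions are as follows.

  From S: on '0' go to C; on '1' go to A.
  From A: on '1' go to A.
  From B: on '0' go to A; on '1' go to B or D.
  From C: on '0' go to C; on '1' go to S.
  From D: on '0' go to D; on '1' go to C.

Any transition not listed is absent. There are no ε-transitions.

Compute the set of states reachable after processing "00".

{C}

Start in {S}.
Read '0': S→{C}; now {C}.
Read '0': C→{C}; now {C}.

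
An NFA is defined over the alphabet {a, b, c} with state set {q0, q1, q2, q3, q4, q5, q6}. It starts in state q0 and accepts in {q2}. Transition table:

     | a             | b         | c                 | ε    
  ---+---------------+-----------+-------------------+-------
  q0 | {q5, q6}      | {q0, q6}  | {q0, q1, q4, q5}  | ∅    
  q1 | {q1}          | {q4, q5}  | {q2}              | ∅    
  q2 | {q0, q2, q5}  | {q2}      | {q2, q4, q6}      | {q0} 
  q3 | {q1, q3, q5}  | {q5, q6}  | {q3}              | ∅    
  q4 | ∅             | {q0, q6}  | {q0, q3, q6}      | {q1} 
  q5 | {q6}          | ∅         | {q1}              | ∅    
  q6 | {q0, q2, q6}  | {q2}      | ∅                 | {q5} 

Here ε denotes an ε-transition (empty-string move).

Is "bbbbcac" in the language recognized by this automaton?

Yes

Start in {q0}.
Read 'b': q0→{q0, q6}; union {q0, q6}; ε-closure = {q0, q5, q6}.
Read 'b': q0→{q0, q6}, q5→∅, q6→{q2}; union {q0, q2, q6}; ε-closure = {q0, q2, q5, q6}.
Read 'b': q0→{q0, q6}, q2→{q2}, q5→∅, q6→{q2}; union {q0, q2, q6}; ε-closure = {q0, q2, q5, q6}.
Read 'b': q0→{q0, q6}, q2→{q2}, q5→∅, q6→{q2}; union {q0, q2, q6}; ε-closure = {q0, q2, q5, q6}.
Read 'c': q0→{q0, q1, q4, q5}, q2→{q2, q4, q6}, q5→{q1}, q6→∅; now {q0, q1, q2, q4, q5, q6}.
Read 'a': q0→{q5, q6}, q1→{q1}, q2→{q0, q2, q5}, q4→∅, q5→{q6}, q6→{q0, q2, q6}; now {q0, q1, q2, q5, q6}.
Read 'c': q0→{q0, q1, q4, q5}, q1→{q2}, q2→{q2, q4, q6}, q5→{q1}, q6→∅; now {q0, q1, q2, q4, q5, q6}.
The final set {q0, q1, q2, q4, q5, q6} contains the accepting state q2.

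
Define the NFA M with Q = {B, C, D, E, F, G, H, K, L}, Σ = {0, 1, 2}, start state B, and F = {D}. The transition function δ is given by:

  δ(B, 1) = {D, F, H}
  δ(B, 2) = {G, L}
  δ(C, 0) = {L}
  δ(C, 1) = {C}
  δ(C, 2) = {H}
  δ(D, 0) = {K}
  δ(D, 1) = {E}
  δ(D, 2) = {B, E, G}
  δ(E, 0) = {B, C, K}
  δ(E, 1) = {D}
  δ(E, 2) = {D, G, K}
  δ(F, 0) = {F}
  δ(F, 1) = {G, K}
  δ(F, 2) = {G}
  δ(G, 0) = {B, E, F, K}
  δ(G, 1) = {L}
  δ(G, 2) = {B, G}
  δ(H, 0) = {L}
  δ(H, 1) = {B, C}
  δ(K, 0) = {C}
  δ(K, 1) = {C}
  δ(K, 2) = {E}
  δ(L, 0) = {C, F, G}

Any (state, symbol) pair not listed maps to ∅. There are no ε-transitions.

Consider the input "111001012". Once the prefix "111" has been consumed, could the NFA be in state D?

Start in {B}.
Read '1': {B} → {D, F, H}.
Read '1': {D, F, H} → {B, C, E, G, K}.
Read '1': {B, C, E, G, K} → {C, D, F, H, L}.
State D is in {C, D, F, H, L}.

Yes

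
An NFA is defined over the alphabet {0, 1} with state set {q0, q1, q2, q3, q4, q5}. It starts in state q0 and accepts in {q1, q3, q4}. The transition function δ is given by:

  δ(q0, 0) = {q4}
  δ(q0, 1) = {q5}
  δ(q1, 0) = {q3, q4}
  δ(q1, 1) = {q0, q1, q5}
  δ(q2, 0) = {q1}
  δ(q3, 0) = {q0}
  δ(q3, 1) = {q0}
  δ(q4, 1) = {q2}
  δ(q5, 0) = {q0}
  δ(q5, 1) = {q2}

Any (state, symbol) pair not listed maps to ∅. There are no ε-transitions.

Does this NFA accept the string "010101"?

Start in {q0}.
Read '0': {q0} → {q4}.
Read '1': {q4} → {q2}.
Read '0': {q2} → {q1}.
Read '1': {q1} → {q0, q1, q5}.
Read '0': {q0, q1, q5} → {q0, q3, q4}.
Read '1': {q0, q3, q4} → {q0, q2, q5}.
The final set {q0, q2, q5} contains no accepting state.

No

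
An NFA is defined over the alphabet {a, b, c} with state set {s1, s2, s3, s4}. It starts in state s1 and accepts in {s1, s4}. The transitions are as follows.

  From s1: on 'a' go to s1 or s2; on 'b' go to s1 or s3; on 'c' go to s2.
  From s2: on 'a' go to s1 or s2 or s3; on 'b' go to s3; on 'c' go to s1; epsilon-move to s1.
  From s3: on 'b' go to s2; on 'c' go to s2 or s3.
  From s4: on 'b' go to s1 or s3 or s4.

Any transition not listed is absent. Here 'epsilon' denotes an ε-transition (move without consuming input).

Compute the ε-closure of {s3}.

Begin with {s3}.
No ε-moves leave this set, so the closure equals the set itself.

{s3}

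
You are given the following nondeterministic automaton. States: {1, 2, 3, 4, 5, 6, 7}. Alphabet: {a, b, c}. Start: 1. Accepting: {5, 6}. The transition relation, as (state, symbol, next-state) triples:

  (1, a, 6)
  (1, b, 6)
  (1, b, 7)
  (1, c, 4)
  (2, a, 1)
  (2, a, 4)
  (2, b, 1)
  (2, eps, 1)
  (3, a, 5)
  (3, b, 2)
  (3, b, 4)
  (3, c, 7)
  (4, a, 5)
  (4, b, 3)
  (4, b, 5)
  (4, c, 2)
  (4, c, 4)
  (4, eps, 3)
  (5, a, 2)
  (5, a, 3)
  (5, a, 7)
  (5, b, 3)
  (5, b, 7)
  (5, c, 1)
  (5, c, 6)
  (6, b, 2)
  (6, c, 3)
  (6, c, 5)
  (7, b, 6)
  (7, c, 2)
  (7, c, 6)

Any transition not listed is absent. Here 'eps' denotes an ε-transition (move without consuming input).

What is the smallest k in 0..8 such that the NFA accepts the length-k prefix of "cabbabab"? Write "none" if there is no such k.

Start in {1}.
Read 'c': {1} → {3, 4}.
Read 'a': {3, 4} → {5}.
None of the earlier sets intersect F, but {5} does.

2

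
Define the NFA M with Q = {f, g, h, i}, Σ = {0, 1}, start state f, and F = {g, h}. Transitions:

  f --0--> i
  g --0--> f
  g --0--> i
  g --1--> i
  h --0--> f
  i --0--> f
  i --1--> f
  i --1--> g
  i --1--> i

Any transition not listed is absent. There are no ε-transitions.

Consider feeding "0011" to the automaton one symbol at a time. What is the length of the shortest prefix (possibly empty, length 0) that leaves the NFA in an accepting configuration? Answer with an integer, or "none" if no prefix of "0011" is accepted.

none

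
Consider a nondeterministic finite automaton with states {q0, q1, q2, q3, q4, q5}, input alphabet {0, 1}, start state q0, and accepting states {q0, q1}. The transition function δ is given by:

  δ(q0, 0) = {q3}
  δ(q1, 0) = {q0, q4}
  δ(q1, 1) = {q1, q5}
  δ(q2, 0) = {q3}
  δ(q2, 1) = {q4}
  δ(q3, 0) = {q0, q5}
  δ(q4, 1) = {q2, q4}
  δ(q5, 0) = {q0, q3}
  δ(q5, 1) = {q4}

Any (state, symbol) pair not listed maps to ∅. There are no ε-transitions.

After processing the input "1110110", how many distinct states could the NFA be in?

0

Start in {q0}.
Read '1': q0→∅; now ∅.
The set is empty and remains empty for the remaining 6 symbols.
That set has 0 states.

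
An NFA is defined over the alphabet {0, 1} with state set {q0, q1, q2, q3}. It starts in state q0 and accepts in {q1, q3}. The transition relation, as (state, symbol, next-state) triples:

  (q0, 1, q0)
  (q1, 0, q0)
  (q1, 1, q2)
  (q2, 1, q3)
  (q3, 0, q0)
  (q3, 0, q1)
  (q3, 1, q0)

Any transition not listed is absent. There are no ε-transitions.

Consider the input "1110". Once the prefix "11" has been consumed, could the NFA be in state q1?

No

Start in {q0}.
Read '1': q0→{q0}; now {q0}.
Read '1': q0→{q0}; now {q0}.
State q1 is not in {q0}.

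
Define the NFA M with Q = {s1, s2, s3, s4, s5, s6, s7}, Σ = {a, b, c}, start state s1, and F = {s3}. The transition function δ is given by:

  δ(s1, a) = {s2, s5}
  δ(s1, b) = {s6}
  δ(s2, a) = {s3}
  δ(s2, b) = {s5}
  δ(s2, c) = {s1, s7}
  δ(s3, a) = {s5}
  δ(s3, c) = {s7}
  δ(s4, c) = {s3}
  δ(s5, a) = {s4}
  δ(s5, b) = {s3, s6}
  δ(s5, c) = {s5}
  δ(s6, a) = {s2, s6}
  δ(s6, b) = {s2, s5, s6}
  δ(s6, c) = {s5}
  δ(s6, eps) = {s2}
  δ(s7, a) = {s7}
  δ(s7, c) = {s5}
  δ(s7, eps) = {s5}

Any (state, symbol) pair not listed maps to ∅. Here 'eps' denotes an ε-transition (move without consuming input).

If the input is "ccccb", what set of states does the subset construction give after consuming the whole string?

Start in {s1}.
Read 'c': {s1} → ∅.
The set is empty and remains empty for the remaining 4 symbols.

∅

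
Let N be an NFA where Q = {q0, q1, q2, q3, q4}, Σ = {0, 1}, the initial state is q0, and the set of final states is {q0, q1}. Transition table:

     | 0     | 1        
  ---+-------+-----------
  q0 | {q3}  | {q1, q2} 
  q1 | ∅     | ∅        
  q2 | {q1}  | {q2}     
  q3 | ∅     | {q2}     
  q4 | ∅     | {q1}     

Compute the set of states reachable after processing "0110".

{q1}

Start in {q0}.
Read '0': q0→{q3}; now {q3}.
Read '1': q3→{q2}; now {q2}.
Read '1': q2→{q2}; now {q2}.
Read '0': q2→{q1}; now {q1}.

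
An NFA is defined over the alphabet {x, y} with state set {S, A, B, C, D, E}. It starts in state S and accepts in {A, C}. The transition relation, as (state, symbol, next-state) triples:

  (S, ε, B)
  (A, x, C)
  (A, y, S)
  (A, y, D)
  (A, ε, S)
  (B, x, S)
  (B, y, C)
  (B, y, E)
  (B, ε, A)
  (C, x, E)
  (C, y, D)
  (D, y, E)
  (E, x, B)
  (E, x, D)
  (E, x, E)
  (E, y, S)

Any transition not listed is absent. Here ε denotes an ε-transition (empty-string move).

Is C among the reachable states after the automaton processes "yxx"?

Start: ε-closure({S}) = {S, A, B}.
Read 'y': {S, A, B} → {S, A, B, C, D, E}.
Read 'x': {S, A, B, C, D, E} → {S, A, B, C, D, E}.
Read 'x': {S, A, B, C, D, E} → {S, A, B, C, D, E}.
State C is in {S, A, B, C, D, E}.

Yes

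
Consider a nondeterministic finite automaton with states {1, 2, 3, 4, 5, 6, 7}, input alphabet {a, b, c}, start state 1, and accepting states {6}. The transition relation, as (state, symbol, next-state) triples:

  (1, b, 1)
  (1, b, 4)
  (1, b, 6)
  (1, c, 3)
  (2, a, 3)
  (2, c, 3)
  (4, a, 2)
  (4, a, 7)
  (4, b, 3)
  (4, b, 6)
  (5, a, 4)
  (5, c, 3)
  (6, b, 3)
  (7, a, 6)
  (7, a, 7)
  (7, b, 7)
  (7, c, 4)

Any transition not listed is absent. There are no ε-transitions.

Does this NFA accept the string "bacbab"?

No

Start in {1}.
Read 'b': {1} → {1, 4, 6}.
Read 'a': {1, 4, 6} → {2, 7}.
Read 'c': {2, 7} → {3, 4}.
Read 'b': {3, 4} → {3, 6}.
Read 'a': {3, 6} → ∅.
The set is empty and remains empty for the remaining 1 symbol.
The final set ∅ contains no accepting state.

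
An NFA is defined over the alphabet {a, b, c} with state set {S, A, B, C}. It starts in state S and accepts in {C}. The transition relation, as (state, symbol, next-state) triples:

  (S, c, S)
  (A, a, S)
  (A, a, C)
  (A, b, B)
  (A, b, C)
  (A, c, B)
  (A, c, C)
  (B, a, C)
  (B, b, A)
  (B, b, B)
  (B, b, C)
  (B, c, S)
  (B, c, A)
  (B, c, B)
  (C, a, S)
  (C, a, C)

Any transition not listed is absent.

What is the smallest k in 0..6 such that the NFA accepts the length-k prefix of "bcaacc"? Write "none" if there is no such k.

Start in {S}.
Read 'b': S→∅; now ∅.
The set is empty and remains empty for the remaining 5 symbols.
No reachable set along the way intersects F.

none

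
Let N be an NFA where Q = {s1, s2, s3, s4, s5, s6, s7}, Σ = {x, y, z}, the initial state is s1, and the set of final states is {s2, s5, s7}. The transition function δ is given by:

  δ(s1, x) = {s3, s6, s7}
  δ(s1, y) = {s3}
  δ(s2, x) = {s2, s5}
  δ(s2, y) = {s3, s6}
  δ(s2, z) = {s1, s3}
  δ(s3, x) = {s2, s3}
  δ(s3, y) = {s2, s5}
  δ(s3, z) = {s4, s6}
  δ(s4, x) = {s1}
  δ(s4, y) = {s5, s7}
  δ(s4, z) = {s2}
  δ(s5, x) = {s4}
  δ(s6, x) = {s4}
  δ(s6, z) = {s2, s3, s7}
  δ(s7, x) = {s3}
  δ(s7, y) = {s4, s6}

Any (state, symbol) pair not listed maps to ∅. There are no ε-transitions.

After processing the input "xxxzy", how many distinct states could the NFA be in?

4

Start in {s1}.
Read 'x': s1→{s3, s6, s7}; now {s3, s6, s7}.
Read 'x': s3→{s2, s3}, s6→{s4}, s7→{s3}; now {s2, s3, s4}.
Read 'x': s2→{s2, s5}, s3→{s2, s3}, s4→{s1}; now {s1, s2, s3, s5}.
Read 'z': s1→∅, s2→{s1, s3}, s3→{s4, s6}, s5→∅; now {s1, s3, s4, s6}.
Read 'y': s1→{s3}, s3→{s2, s5}, s4→{s5, s7}, s6→∅; now {s2, s3, s5, s7}.
That set has 4 states.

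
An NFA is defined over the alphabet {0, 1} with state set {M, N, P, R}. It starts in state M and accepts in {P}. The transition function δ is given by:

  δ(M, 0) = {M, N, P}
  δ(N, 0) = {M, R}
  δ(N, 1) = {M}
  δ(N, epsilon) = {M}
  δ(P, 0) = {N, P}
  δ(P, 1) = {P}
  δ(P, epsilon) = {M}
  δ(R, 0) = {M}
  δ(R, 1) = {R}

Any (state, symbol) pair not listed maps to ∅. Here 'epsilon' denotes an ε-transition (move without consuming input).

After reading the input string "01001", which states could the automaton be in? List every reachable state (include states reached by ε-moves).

{M, P, R}

Start in {M}.
Read '0': {M} → {M, N, P}.
Read '1': {M, N, P} → {M, P}.
Read '0': {M, P} → {M, N, P}.
Read '0': {M, N, P} → {M, N, P, R}.
Read '1': {M, N, P, R} → {M, P, R}.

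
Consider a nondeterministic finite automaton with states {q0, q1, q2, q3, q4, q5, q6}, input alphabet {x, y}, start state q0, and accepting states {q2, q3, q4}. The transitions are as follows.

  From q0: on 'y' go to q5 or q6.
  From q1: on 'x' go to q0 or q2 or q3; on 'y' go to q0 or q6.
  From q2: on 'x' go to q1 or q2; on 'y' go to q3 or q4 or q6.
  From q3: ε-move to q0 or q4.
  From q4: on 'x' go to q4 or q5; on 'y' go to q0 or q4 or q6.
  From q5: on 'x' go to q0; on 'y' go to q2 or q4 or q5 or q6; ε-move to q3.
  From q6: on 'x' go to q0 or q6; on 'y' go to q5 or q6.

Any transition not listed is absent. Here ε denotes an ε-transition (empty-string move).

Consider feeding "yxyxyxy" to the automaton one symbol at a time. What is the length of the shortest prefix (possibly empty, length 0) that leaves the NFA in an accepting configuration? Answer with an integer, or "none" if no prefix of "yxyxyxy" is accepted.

Start in {q0}.
Read 'y': q0→{q5, q6}; union {q5, q6}; ε-closure = {q0, q3, q4, q5, q6}.
None of the earlier sets intersect F, but {q0, q3, q4, q5, q6} does.

1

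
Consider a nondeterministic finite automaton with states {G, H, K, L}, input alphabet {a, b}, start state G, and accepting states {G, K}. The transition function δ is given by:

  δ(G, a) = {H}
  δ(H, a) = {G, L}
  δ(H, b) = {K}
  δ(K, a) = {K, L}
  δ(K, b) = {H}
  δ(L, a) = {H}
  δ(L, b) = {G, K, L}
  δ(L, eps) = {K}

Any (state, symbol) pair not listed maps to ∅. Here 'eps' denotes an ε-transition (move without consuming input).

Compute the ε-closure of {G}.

{G}

Begin with {G}.
No ε-moves leave this set, so the closure equals the set itself.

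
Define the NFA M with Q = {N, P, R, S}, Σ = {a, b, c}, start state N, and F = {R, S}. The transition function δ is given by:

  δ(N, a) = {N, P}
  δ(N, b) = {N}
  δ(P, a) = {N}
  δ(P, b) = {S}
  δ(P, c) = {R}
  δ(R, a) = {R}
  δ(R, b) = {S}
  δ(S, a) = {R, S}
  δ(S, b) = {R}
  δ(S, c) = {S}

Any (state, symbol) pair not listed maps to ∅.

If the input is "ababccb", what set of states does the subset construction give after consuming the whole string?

{R}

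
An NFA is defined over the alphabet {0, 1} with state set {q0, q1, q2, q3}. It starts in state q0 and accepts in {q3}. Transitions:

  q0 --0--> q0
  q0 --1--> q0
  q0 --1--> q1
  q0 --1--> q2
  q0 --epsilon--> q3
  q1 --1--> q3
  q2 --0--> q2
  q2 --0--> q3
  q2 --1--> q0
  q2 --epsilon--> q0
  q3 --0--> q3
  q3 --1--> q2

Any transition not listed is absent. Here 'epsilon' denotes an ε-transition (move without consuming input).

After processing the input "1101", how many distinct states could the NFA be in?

Start: ε-closure({q0}) = {q0, q3}.
Read '1': q0→{q0, q1, q2}, q3→{q2}; union {q0, q1, q2}; ε-closure = {q0, q1, q2, q3}.
Read '1': q0→{q0, q1, q2}, q1→{q3}, q2→{q0}, q3→{q2}; now {q0, q1, q2, q3}.
Read '0': q0→{q0}, q1→∅, q2→{q2, q3}, q3→{q3}; now {q0, q2, q3}.
Read '1': q0→{q0, q1, q2}, q2→{q0}, q3→{q2}; union {q0, q1, q2}; ε-closure = {q0, q1, q2, q3}.
That set has 4 states.

4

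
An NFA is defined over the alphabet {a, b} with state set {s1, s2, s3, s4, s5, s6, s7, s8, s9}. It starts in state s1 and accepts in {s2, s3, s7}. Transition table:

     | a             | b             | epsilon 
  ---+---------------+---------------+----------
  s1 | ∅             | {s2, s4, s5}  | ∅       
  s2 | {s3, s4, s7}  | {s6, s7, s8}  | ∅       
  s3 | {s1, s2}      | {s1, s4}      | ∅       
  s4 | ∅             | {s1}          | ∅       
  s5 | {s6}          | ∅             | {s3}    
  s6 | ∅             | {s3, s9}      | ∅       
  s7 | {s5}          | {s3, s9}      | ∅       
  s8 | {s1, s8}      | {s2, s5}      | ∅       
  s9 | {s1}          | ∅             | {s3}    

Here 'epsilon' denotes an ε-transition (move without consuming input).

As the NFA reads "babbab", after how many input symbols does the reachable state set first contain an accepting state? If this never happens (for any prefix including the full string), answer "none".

Start in {s1}.
Read 'b': {s1} → {s2, s3, s4, s5}.
None of the earlier sets intersect F, but {s2, s3, s4, s5} does.

1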